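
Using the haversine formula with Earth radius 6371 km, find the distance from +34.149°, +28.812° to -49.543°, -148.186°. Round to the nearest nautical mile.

9874 nmi

Δλ = -148.186 − 28.812 = -176.998°.
Δφ = -49.543 − 34.149 = -83.692°.
a = sin²(Δφ/2) + cos φ₁ · cos φ₂ · sin²(Δλ/2) = 0.981693.
c = 2·atan2(√a, √(1−a)) = 2.87015 rad → d = 6371·c ≈ 18285.75 km ≈ 9873.52 nmi.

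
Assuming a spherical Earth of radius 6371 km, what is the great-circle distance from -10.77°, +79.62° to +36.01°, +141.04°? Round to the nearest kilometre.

Δλ = 141.04 − 79.62 = 61.42°.
Δφ = 36.01 − -10.77 = 46.78°.
a = sin²(Δφ/2) + cos φ₁ · cos φ₂ · sin²(Δλ/2) = 0.364854.
c = 2·atan2(√a, √(1−a)) = 1.29710 rad → d = 6371·c ≈ 8263.82 km.

8264 km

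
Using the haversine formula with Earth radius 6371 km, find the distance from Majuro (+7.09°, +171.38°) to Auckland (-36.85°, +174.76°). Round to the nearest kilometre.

4899 km

Δλ = 174.76 − 171.38 = 3.38°.
Δφ = -36.85 − 7.09 = -43.94°.
a = sin²(Δφ/2) + cos φ₁ · cos φ₂ · sin²(Δλ/2) = 0.140657.
c = 2·atan2(√a, √(1−a)) = 0.76889 rad → d = 6371·c ≈ 4898.57 km.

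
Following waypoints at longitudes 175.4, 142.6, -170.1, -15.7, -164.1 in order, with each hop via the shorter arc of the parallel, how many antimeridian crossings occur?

Leg 1: +175.4° → +142.6°, shortest Δλ = -32.8° (west) — does not cross 180°.
Leg 2: +142.6° → -170.1°, shortest Δλ = 47.3° (east) — crosses 180°.
Leg 3: -170.1° → -15.7°, shortest Δλ = 154.4° (east) — does not cross 180°.
Leg 4: -15.7° → -164.1°, shortest Δλ = -148.4° (west) — does not cross 180°.
Total crossings: 1.

1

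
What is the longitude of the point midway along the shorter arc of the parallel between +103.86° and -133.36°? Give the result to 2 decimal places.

+165.25°

Signed shortest Δλ from +103.86° to -133.36° is +122.78°.
Midpoint longitude = +103.86° + (+122.78°)/2 = +103.86° + 61.39° = +165.25°.
(The naïve average (+103.86 + -133.36)/2 = -14.75° is on the wrong side of the globe.)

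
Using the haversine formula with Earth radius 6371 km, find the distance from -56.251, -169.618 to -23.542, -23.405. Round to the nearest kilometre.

10589 km

Δλ = -23.405 − -169.618 = 146.213°.
Δφ = -23.542 − -56.251 = 32.709°.
a = sin²(Δφ/2) + cos φ₁ · cos φ₂ · sin²(Δλ/2) = 0.545594.
c = 2·atan2(√a, √(1−a)) = 1.66211 rad → d = 6371·c ≈ 10589.30 km.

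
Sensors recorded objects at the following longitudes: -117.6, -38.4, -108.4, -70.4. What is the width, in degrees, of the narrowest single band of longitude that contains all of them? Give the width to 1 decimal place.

Sort the longitudes: -117.6°, -108.4°, -70.4°, -38.4°.
Eastward gaps between consecutive values (wrapping around): 9.2°, 38.0°, 32.0°, 280.8°.
Largest gap = 280.8° ⇒ minimal covering band is its complement: 360° − 280.8° = 79.2°.
Band runs from -117.6° eastward to -38.4°.

79.2°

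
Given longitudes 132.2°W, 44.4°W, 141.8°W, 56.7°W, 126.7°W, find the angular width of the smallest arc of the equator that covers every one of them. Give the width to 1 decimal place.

Sort the longitudes: -141.8°, -132.2°, -126.7°, -56.7°, -44.4°.
Eastward gaps between consecutive values (wrapping around): 9.6°, 5.5°, 70.0°, 12.3°, 262.6°.
Largest gap = 262.6° ⇒ minimal covering band is its complement: 360° − 262.6° = 97.4°.
Band runs from -141.8° eastward to -44.4°.

97.4°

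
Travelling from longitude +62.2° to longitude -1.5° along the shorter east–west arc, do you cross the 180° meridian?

Signed shortest Δλ = ((-1.5 − 62.2 + 180) mod 360) − 180 = -63.7°.
Going west by 63.7° from +62.2° reaches -1.5° without touching 180°.

No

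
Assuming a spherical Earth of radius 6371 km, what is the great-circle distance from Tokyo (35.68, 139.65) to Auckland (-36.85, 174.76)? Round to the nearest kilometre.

8842 km

Δλ = 174.76 − 139.65 = 35.11°.
Δφ = -36.85 − 35.68 = -72.53°.
a = sin²(Δφ/2) + cos φ₁ · cos φ₂ · sin²(Δλ/2) = 0.409031.
c = 2·atan2(√a, √(1−a)) = 1.38784 rad → d = 6371·c ≈ 8841.92 km.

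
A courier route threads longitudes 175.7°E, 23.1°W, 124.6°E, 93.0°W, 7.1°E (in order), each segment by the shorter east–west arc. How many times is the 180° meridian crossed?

2

Leg 1: +175.7° → -23.1°, shortest Δλ = 161.2° (east) — crosses 180°.
Leg 2: -23.1° → +124.6°, shortest Δλ = 147.7° (east) — does not cross 180°.
Leg 3: +124.6° → -93.0°, shortest Δλ = 142.4° (east) — crosses 180°.
Leg 4: -93.0° → +7.1°, shortest Δλ = 100.1° (east) — does not cross 180°.
Total crossings: 2.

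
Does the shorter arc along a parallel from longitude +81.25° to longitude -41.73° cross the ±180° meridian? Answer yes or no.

No

Signed shortest Δλ = ((-41.73 − 81.25 + 180) mod 360) − 180 = -122.98°.
Going west by 122.98° from +81.25° reaches -41.73° without touching 180°.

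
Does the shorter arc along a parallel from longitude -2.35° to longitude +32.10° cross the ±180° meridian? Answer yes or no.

No

Signed shortest Δλ = ((32.10 − -2.35 + 180) mod 360) − 180 = 34.45°.
Going east by 34.45° from -2.35° reaches +32.10° without touching 180°.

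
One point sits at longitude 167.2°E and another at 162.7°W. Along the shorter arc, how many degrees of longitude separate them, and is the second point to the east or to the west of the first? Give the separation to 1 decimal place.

Raw difference: -162.7 − 167.2 = -329.9°.
Normalise into (−180°, 180°]: -329.9° + 360° = 30.1°.
Positive ⇒ the second point lies to the east; separation 30.1°.

30.1° east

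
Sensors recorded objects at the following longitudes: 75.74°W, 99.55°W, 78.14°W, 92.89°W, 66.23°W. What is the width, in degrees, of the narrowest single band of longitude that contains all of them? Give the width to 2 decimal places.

Sort the longitudes: -99.55°, -92.89°, -78.14°, -75.74°, -66.23°.
Eastward gaps between consecutive values (wrapping around): 6.66°, 14.75°, 2.40°, 9.51°, 326.68°.
Largest gap = 326.68° ⇒ minimal covering band is its complement: 360° − 326.68° = 33.32°.
Band runs from -99.55° eastward to -66.23°.

33.32°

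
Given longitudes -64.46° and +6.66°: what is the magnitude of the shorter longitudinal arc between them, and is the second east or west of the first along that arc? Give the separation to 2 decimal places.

71.12° east

Raw difference: 6.66 − -64.46 = 71.12°.
Normalise into (−180°, 180°]: 71.12° stays 71.12°.
Positive ⇒ the second point lies to the east; separation 71.12°.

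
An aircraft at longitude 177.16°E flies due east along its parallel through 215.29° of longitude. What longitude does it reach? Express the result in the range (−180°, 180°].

Start at +177.16°; shift +215.29° → +392.45°.
+392.45° lies outside (−180°, 180°]; subtract 360° → +32.45°.

32.45°E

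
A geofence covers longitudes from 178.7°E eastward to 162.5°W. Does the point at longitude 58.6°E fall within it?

No

Band width going east from +178.7° to -162.5°: ((-162.5 − 178.7) mod 360) = 18.8°.
Offset of +58.6° east of the west edge: ((58.6 − 178.7) mod 360) = 239.9°.
239.9° > 18.8° ⇒ outside.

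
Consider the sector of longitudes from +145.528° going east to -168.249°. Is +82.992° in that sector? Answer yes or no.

No

Band width going east from +145.528° to -168.249°: ((-168.249 − 145.528) mod 360) = 46.223°.
Offset of +82.992° east of the west edge: ((82.992 − 145.528) mod 360) = 297.464°.
297.464° > 46.223° ⇒ outside.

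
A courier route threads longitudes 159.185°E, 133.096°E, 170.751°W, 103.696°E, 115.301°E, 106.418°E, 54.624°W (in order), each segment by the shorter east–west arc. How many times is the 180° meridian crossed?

Leg 1: +159.185° → +133.096°, shortest Δλ = -26.089° (west) — does not cross 180°.
Leg 2: +133.096° → -170.751°, shortest Δλ = 56.153° (east) — crosses 180°.
Leg 3: -170.751° → +103.696°, shortest Δλ = -85.553° (west) — crosses 180°.
Leg 4: +103.696° → +115.301°, shortest Δλ = 11.605° (east) — does not cross 180°.
Leg 5: +115.301° → +106.418°, shortest Δλ = -8.883° (west) — does not cross 180°.
Leg 6: +106.418° → -54.624°, shortest Δλ = -161.042° (west) — does not cross 180°.
Total crossings: 2.

2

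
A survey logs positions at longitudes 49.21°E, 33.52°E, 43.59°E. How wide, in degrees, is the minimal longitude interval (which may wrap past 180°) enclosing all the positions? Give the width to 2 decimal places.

Sort the longitudes: +33.52°, +43.59°, +49.21°.
Eastward gaps between consecutive values (wrapping around): 10.07°, 5.62°, 344.31°.
Largest gap = 344.31° ⇒ minimal covering band is its complement: 360° − 344.31° = 15.69°.
Band runs from +33.52° eastward to +49.21°.

15.69°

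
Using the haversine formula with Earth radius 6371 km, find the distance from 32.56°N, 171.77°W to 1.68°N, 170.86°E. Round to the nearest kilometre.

3884 km

Δλ = 170.86 − -171.77 = 342.63°; wrapped into (−180°, 180°]: -17.37°.
Δφ = 1.68 − 32.56 = -30.88°.
a = sin²(Δφ/2) + cos φ₁ · cos φ₂ · sin²(Δλ/2) = 0.090088.
c = 2·atan2(√a, √(1−a)) = 0.60969 rad → d = 6371·c ≈ 3884.34 km.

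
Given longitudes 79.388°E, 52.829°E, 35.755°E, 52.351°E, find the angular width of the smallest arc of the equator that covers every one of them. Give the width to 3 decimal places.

Sort the longitudes: +35.755°, +52.351°, +52.829°, +79.388°.
Eastward gaps between consecutive values (wrapping around): 16.596°, 0.478°, 26.559°, 316.367°.
Largest gap = 316.367° ⇒ minimal covering band is its complement: 360° − 316.367° = 43.633°.
Band runs from +35.755° eastward to +79.388°.

43.633°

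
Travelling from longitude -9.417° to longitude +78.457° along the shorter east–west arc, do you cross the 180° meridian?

No

Signed shortest Δλ = ((78.457 − -9.417 + 180) mod 360) − 180 = 87.874°.
Going east by 87.874° from -9.417° reaches +78.457° without touching 180°.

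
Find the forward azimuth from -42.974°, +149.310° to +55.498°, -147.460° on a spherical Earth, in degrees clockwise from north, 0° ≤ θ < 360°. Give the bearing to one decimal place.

33.1°

Δλ = -147.460 − 149.310 = -296.770°; wrapped into (−180°, 180°]: 63.230°.
θ = atan2( sin Δλ · cos φ₂ , cos φ₁ · sin φ₂ − sin φ₁ · cos φ₂ · cos Δλ )
  = atan2(0.50573, 0.77688) = 33.063° → normalised to [0°, 360°): 33.063°.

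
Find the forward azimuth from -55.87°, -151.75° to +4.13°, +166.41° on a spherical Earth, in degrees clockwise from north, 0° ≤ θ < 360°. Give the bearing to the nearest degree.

Δλ = 166.41 − -151.75 = 318.16°; wrapped into (−180°, 180°]: -41.84°.
θ = atan2( sin Δλ · cos φ₂ , cos φ₁ · sin φ₂ − sin φ₁ · cos φ₂ · cos Δλ )
  = atan2(-0.66532, 0.65550) = -45.426° → normalised to [0°, 360°): 314.574°.

315°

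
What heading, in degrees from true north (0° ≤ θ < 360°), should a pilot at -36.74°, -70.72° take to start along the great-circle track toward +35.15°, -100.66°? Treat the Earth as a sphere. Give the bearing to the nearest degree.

335°

Δλ = -100.66 − -70.72 = -29.94°.
θ = atan2( sin Δλ · cos φ₂ , cos φ₁ · sin φ₂ − sin φ₁ · cos φ₂ · cos Δλ )
  = atan2(-0.40808, 0.88519) = -24.750° → normalised to [0°, 360°): 335.250°.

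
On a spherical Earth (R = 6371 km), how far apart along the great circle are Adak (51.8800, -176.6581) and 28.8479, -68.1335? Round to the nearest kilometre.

Δλ = -68.1335 − -176.6581 = 108.5246°.
Δφ = 28.8479 − 51.8800 = -23.0321°.
a = sin²(Δφ/2) + cos φ₁ · cos φ₂ · sin²(Δλ/2) = 0.396103.
c = 2·atan2(√a, √(1−a)) = 1.36148 rad → d = 6371·c ≈ 8673.98 km.

8674 km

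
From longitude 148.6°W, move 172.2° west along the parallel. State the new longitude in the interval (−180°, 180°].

39.2°E

Start at -148.6°; shift −172.2° → -320.8°.
-320.8° lies outside (−180°, 180°]; add 360° → +39.2°.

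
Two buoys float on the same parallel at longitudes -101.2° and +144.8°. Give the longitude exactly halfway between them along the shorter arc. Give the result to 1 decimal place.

Signed shortest Δλ from -101.2° to +144.8° is -114.0°.
Midpoint longitude = -101.2° + (-114.0°)/2 = -101.2° − 57.0° = -158.2°.
(The naïve average (-101.2 + +144.8)/2 = 21.8° is on the wrong side of the globe.)

-158.2°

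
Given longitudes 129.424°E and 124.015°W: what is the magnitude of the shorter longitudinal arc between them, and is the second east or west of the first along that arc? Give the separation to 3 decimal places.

Raw difference: -124.015 − 129.424 = -253.439°.
Normalise into (−180°, 180°]: -253.439° + 360° = 106.561°.
Positive ⇒ the second point lies to the east; separation 106.561°.

106.561° east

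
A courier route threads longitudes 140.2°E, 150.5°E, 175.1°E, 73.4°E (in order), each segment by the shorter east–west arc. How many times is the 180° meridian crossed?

Leg 1: +140.2° → +150.5°, shortest Δλ = 10.3° (east) — does not cross 180°.
Leg 2: +150.5° → +175.1°, shortest Δλ = 24.6° (east) — does not cross 180°.
Leg 3: +175.1° → +73.4°, shortest Δλ = -101.7° (west) — does not cross 180°.
Total crossings: 0.

0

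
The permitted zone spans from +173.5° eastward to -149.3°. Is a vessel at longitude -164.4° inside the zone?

Band width going east from +173.5° to -149.3°: ((-149.3 − 173.5) mod 360) = 37.2°.
Offset of -164.4° east of the west edge: ((-164.4 − 173.5) mod 360) = 22.1°.
22.1° ≤ 37.2° ⇒ inside.

Yes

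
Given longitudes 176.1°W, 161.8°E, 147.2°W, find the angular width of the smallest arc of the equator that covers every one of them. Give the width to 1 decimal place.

51.0°

Sort the longitudes: -176.1°, -147.2°, +161.8°.
Eastward gaps between consecutive values (wrapping around): 28.9°, 309.0°, 22.1°.
Largest gap = 309.0° ⇒ minimal covering band is its complement: 360° − 309.0° = 51.0°.
Band runs from +161.8° eastward to -147.2°, crossing the antimeridian.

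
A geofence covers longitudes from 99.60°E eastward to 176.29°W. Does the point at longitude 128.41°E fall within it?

Band width going east from +99.60° to -176.29°: ((-176.29 − 99.60) mod 360) = 84.11°.
Offset of +128.41° east of the west edge: ((128.41 − 99.60) mod 360) = 28.81°.
28.81° ≤ 84.11° ⇒ inside.

Yes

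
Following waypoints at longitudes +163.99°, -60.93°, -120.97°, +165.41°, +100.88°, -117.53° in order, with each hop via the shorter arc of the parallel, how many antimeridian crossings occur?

3

Leg 1: +163.99° → -60.93°, shortest Δλ = 135.08° (east) — crosses 180°.
Leg 2: -60.93° → -120.97°, shortest Δλ = -60.04° (west) — does not cross 180°.
Leg 3: -120.97° → +165.41°, shortest Δλ = -73.62° (west) — crosses 180°.
Leg 4: +165.41° → +100.88°, shortest Δλ = -64.53° (west) — does not cross 180°.
Leg 5: +100.88° → -117.53°, shortest Δλ = 141.59° (east) — crosses 180°.
Total crossings: 3.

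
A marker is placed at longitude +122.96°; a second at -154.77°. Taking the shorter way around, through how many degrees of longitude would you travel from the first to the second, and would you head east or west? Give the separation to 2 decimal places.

Raw difference: -154.77 − 122.96 = -277.73°.
Normalise into (−180°, 180°]: -277.73° + 360° = 82.27°.
Positive ⇒ the second point lies to the east; separation 82.27°.

82.27° east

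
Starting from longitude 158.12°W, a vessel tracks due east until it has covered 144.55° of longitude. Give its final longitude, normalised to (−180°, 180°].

Start at -158.12°; shift +144.55° → -13.57°.
-13.57° already lies in (−180°, 180°].

13.57°W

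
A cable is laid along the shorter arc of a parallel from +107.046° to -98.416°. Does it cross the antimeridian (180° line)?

Naïve |-98.416 − 107.046| = 205.462° > 180°, so the shorter arc goes the other way round — across 180°.
Signed shortest Δλ = ((-98.416 − 107.046 + 180) mod 360) − 180 = 154.538°.
Going east by 154.538° from +107.046° passes through 180° before reaching -98.416°.

Yes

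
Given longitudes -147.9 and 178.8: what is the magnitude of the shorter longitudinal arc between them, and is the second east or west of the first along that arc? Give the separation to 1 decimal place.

Raw difference: 178.8 − -147.9 = 326.7°.
Normalise into (−180°, 180°]: 326.7° − 360° = -33.3°.
Negative ⇒ the second point lies to the west; separation 33.3°.

33.3° west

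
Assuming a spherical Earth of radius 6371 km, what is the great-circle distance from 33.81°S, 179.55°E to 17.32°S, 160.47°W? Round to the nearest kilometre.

Δλ = -160.47 − 179.55 = -340.02°; wrapped into (−180°, 180°]: 19.98°.
Δφ = -17.32 − -33.81 = 16.49°.
a = sin²(Δφ/2) + cos φ₁ · cos φ₂ · sin²(Δλ/2) = 0.044436.
c = 2·atan2(√a, √(1−a)) = 0.42478 rad → d = 6371·c ≈ 2706.30 km.

2706 km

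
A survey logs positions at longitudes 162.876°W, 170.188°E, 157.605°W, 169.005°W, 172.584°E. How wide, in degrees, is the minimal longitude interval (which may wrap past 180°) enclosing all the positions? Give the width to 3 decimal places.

Sort the longitudes: -169.005°, -162.876°, -157.605°, +170.188°, +172.584°.
Eastward gaps between consecutive values (wrapping around): 6.129°, 5.271°, 327.793°, 2.396°, 18.411°.
Largest gap = 327.793° ⇒ minimal covering band is its complement: 360° − 327.793° = 32.207°.
Band runs from +170.188° eastward to -157.605°, crossing the antimeridian.

32.207°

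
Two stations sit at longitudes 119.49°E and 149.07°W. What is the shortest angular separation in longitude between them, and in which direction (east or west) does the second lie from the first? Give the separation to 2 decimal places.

91.44° east

Raw difference: -149.07 − 119.49 = -268.56°.
Normalise into (−180°, 180°]: -268.56° + 360° = 91.44°.
Positive ⇒ the second point lies to the east; separation 91.44°.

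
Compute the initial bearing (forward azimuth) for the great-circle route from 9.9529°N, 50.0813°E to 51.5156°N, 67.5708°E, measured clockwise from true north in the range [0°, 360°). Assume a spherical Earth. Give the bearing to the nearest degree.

Δλ = 67.5708 − 50.0813 = 17.4895°.
θ = atan2( sin Δλ · cos φ₂ , cos φ₁ · sin φ₂ − sin φ₁ · cos φ₂ · cos Δλ )
  = atan2(0.18702, 0.66841) = 15.632° → normalised to [0°, 360°): 15.632°.

16°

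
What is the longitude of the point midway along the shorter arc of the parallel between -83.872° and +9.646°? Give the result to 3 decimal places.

Signed shortest Δλ from -83.872° to +9.646° is +93.518°.
Midpoint longitude = -83.872° + (+93.518°)/2 = -83.872° + 46.759° = -37.113°.

-37.113°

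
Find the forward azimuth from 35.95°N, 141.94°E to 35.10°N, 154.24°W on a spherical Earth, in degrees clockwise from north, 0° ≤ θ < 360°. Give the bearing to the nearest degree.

71°

Δλ = -154.24 − 141.94 = -296.18°; wrapped into (−180°, 180°]: 63.82°.
θ = atan2( sin Δλ · cos φ₂ , cos φ₁ · sin φ₂ − sin φ₁ · cos φ₂ · cos Δλ )
  = atan2(0.73422, 0.25357) = 70.947° → normalised to [0°, 360°): 70.947°.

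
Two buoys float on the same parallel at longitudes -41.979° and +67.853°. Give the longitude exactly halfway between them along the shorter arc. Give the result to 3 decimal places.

Signed shortest Δλ from -41.979° to +67.853° is +109.832°.
Midpoint longitude = -41.979° + (+109.832°)/2 = -41.979° + 54.916° = +12.937°.

+12.937°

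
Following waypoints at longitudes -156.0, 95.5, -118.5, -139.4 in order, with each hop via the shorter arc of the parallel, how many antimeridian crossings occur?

Leg 1: -156.0° → +95.5°, shortest Δλ = -108.5° (west) — crosses 180°.
Leg 2: +95.5° → -118.5°, shortest Δλ = 146.0° (east) — crosses 180°.
Leg 3: -118.5° → -139.4°, shortest Δλ = -20.9° (west) — does not cross 180°.
Total crossings: 2.

2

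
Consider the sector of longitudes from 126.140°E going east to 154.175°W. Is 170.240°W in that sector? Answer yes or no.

Band width going east from +126.140° to -154.175°: ((-154.175 − 126.140) mod 360) = 79.685°.
Offset of -170.240° east of the west edge: ((-170.240 − 126.140) mod 360) = 63.620°.
63.620° ≤ 79.685° ⇒ inside.

Yes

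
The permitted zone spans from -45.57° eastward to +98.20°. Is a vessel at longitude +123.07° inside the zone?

Band width going east from -45.57° to +98.20°: ((98.20 − -45.57) mod 360) = 143.77°.
Offset of +123.07° east of the west edge: ((123.07 − -45.57) mod 360) = 168.64°.
168.64° > 143.77° ⇒ outside.

No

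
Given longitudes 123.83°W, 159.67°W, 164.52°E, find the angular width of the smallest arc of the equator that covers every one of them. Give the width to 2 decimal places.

Sort the longitudes: -159.67°, -123.83°, +164.52°.
Eastward gaps between consecutive values (wrapping around): 35.84°, 288.35°, 35.81°.
Largest gap = 288.35° ⇒ minimal covering band is its complement: 360° − 288.35° = 71.65°.
Band runs from +164.52° eastward to -123.83°, crossing the antimeridian.

71.65°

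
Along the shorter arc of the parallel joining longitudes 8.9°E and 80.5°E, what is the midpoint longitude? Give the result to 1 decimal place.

44.7°E

Signed shortest Δλ from +8.9° to +80.5° is +71.6°.
Midpoint longitude = +8.9° + (+71.6°)/2 = +8.9° + 35.8° = +44.7°.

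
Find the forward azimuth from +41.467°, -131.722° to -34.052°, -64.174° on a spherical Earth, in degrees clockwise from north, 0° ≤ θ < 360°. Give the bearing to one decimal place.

Δλ = -64.174 − -131.722 = 67.548°.
θ = atan2( sin Δλ · cos φ₂ , cos φ₁ · sin φ₂ − sin φ₁ · cos φ₂ · cos Δλ )
  = atan2(0.76573, -0.62912) = 129.406° → normalised to [0°, 360°): 129.406°.

129.4°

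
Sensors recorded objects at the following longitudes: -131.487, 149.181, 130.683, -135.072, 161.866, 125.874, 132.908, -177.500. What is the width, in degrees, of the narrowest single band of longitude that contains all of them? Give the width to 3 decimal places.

Sort the longitudes: -177.500°, -135.072°, -131.487°, +125.874°, +130.683°, +132.908°, +149.181°, +161.866°.
Eastward gaps between consecutive values (wrapping around): 42.428°, 3.585°, 257.361°, 4.809°, 2.225°, 16.273°, 12.685°, 20.634°.
Largest gap = 257.361° ⇒ minimal covering band is its complement: 360° − 257.361° = 102.639°.
Band runs from +125.874° eastward to -131.487°, crossing the antimeridian.

102.639°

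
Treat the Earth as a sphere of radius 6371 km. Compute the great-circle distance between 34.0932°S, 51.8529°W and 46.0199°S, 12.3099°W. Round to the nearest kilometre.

Δλ = -12.3099 − -51.8529 = 39.5430°.
Δφ = -46.0199 − -34.0932 = -11.9267°.
a = sin²(Δφ/2) + cos φ₁ · cos φ₂ · sin²(Δλ/2) = 0.076596.
c = 2·atan2(√a, √(1−a)) = 0.56084 rad → d = 6371·c ≈ 3573.11 km.

3573 km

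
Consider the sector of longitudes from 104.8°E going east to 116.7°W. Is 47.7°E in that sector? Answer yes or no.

No

Band width going east from +104.8° to -116.7°: ((-116.7 − 104.8) mod 360) = 138.5°.
Offset of +47.7° east of the west edge: ((47.7 − 104.8) mod 360) = 302.9°.
302.9° > 138.5° ⇒ outside.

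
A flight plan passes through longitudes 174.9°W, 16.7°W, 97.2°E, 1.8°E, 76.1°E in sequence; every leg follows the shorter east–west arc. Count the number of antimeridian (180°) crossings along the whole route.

Leg 1: -174.9° → -16.7°, shortest Δλ = 158.2° (east) — does not cross 180°.
Leg 2: -16.7° → +97.2°, shortest Δλ = 113.9° (east) — does not cross 180°.
Leg 3: +97.2° → +1.8°, shortest Δλ = -95.4° (west) — does not cross 180°.
Leg 4: +1.8° → +76.1°, shortest Δλ = 74.3° (east) — does not cross 180°.
Total crossings: 0.

0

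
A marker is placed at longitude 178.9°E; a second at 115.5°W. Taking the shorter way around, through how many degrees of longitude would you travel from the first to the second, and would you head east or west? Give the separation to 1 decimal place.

65.6° east

Raw difference: -115.5 − 178.9 = -294.4°.
Normalise into (−180°, 180°]: -294.4° + 360° = 65.6°.
Positive ⇒ the second point lies to the east; separation 65.6°.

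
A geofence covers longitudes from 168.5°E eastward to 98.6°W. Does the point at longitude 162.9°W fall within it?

Yes

Band width going east from +168.5° to -98.6°: ((-98.6 − 168.5) mod 360) = 92.9°.
Offset of -162.9° east of the west edge: ((-162.9 − 168.5) mod 360) = 28.6°.
28.6° ≤ 92.9° ⇒ inside.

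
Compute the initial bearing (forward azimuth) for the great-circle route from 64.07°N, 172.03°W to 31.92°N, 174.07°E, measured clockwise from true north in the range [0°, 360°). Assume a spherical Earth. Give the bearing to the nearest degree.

202°

Δλ = 174.07 − -172.03 = 346.10°; wrapped into (−180°, 180°]: -13.90°.
θ = atan2( sin Δλ · cos φ₂ , cos φ₁ · sin φ₂ − sin φ₁ · cos φ₂ · cos Δλ )
  = atan2(-0.20390, -0.50978) = -158.200° → normalised to [0°, 360°): 201.800°.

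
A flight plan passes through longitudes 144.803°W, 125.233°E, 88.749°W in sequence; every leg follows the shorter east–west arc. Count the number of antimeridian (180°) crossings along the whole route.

Leg 1: -144.803° → +125.233°, shortest Δλ = -89.964° (west) — crosses 180°.
Leg 2: +125.233° → -88.749°, shortest Δλ = 146.018° (east) — crosses 180°.
Total crossings: 2.

2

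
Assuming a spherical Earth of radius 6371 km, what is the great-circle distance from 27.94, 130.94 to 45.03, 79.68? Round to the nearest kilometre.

4866 km

Δλ = 79.68 − 130.94 = -51.26°.
Δφ = 45.03 − 27.94 = 17.09°.
a = sin²(Δφ/2) + cos φ₁ · cos φ₂ · sin²(Δλ/2) = 0.138899.
c = 2·atan2(√a, √(1−a)) = 0.76382 rad → d = 6371·c ≈ 4866.27 km.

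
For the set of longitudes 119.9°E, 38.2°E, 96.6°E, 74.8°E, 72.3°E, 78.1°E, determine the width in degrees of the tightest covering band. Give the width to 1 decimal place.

81.7°

Sort the longitudes: +38.2°, +72.3°, +74.8°, +78.1°, +96.6°, +119.9°.
Eastward gaps between consecutive values (wrapping around): 34.1°, 2.5°, 3.3°, 18.5°, 23.3°, 278.3°.
Largest gap = 278.3° ⇒ minimal covering band is its complement: 360° − 278.3° = 81.7°.
Band runs from +38.2° eastward to +119.9°.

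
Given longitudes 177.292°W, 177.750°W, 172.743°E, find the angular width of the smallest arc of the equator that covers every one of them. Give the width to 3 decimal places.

Sort the longitudes: -177.750°, -177.292°, +172.743°.
Eastward gaps between consecutive values (wrapping around): 0.458°, 350.035°, 9.507°.
Largest gap = 350.035° ⇒ minimal covering band is its complement: 360° − 350.035° = 9.965°.
Band runs from +172.743° eastward to -177.292°, crossing the antimeridian.

9.965°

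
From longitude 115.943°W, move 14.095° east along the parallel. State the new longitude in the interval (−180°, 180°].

101.848°W

Start at -115.943°; shift +14.095° → -101.848°.
-101.848° already lies in (−180°, 180°].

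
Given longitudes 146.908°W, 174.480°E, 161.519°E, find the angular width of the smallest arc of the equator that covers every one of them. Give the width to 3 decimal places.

51.573°

Sort the longitudes: -146.908°, +161.519°, +174.480°.
Eastward gaps between consecutive values (wrapping around): 308.427°, 12.961°, 38.612°.
Largest gap = 308.427° ⇒ minimal covering band is its complement: 360° − 308.427° = 51.573°.
Band runs from +161.519° eastward to -146.908°, crossing the antimeridian.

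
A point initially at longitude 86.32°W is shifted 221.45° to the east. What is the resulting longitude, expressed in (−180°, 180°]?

135.13°E

Start at -86.32°; shift +221.45° → +135.13°.
+135.13° already lies in (−180°, 180°].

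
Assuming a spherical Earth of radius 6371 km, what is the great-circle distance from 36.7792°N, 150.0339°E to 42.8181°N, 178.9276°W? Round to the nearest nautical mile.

Δλ = -178.9276 − 150.0339 = -328.9615°; wrapped into (−180°, 180°]: 31.0385°.
Δφ = 42.8181 − 36.7792 = 6.0389°.
a = sin²(Δφ/2) + cos φ₁ · cos φ₂ · sin²(Δλ/2) = 0.044834.
c = 2·atan2(√a, √(1−a)) = 0.42671 rad → d = 6371·c ≈ 2718.58 km ≈ 1467.91 nmi.

1468 nmi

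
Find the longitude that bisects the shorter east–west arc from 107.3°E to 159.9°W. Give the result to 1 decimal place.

153.7°E

Signed shortest Δλ from +107.3° to -159.9° is +92.8°.
Midpoint longitude = +107.3° + (+92.8°)/2 = +107.3° + 46.4° = +153.7°.
(The naïve average (+107.3 + -159.9)/2 = -26.3° is on the wrong side of the globe.)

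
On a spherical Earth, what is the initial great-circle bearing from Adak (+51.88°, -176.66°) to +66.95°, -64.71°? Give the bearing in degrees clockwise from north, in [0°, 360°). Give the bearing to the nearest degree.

28°

Δλ = -64.71 − -176.66 = 111.95°.
θ = atan2( sin Δλ · cos φ₂ , cos φ₁ · sin φ₂ − sin φ₁ · cos φ₂ · cos Δλ )
  = atan2(0.36315, 0.68317) = 27.994° → normalised to [0°, 360°): 27.994°.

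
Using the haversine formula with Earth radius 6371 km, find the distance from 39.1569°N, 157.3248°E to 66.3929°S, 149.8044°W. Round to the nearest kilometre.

12568 km

Δλ = -149.8044 − 157.3248 = -307.1292°; wrapped into (−180°, 180°]: 52.8708°.
Δφ = -66.3929 − 39.1569 = -105.5498°.
a = sin²(Δφ/2) + cos φ₁ · cos φ₂ · sin²(Δλ/2) = 0.695582.
c = 2·atan2(√a, √(1−a)) = 1.97269 rad → d = 6371·c ≈ 12568.02 km.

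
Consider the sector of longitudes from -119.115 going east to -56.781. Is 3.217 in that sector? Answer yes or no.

Band width going east from -119.115° to -56.781°: ((-56.781 − -119.115) mod 360) = 62.334°.
Offset of +3.217° east of the west edge: ((3.217 − -119.115) mod 360) = 122.332°.
122.332° > 62.334° ⇒ outside.

No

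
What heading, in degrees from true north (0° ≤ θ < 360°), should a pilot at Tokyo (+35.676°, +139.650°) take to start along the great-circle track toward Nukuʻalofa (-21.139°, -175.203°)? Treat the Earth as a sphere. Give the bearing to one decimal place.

Δλ = -175.203 − 139.650 = -314.853°; wrapped into (−180°, 180°]: 45.147°.
θ = atan2( sin Δλ · cos φ₂ , cos φ₁ · sin φ₂ − sin φ₁ · cos φ₂ · cos Δλ )
  = atan2(0.66121, -0.67660) = 135.659° → normalised to [0°, 360°): 135.659°.

135.7°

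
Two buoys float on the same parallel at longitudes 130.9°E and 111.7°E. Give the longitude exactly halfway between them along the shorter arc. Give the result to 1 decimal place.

121.3°E

Signed shortest Δλ from +130.9° to +111.7° is -19.2°.
Midpoint longitude = +130.9° + (-19.2°)/2 = +130.9° − 9.6° = +121.3°.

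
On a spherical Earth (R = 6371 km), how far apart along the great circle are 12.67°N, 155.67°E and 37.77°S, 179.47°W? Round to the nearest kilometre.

Δλ = -179.47 − 155.67 = -335.14°; wrapped into (−180°, 180°]: 24.86°.
Δφ = -37.77 − 12.67 = -50.44°.
a = sin²(Δφ/2) + cos φ₁ · cos φ₂ · sin²(Δλ/2) = 0.217289.
c = 2·atan2(√a, √(1−a)) = 0.96985 rad → d = 6371·c ≈ 6178.92 km.

6179 km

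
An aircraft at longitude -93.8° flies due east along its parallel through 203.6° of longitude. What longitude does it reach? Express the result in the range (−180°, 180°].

Start at -93.8°; shift +203.6° → +109.8°.
+109.8° already lies in (−180°, 180°].

+109.8°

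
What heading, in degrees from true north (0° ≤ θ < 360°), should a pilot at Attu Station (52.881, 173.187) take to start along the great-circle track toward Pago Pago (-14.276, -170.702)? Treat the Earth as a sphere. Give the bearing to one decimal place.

Δλ = -170.702 − 173.187 = -343.889°; wrapped into (−180°, 180°]: 16.111°.
θ = atan2( sin Δλ · cos φ₂ , cos φ₁ · sin φ₂ − sin φ₁ · cos φ₂ · cos Δλ )
  = atan2(0.26893, -0.89122) = 163.209° → normalised to [0°, 360°): 163.209°.

163.2°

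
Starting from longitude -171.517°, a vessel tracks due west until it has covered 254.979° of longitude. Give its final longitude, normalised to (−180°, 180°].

-66.496°

Start at -171.517°; shift −254.979° → -426.496°.
-426.496° lies outside (−180°, 180°]; add 360° → -66.496°.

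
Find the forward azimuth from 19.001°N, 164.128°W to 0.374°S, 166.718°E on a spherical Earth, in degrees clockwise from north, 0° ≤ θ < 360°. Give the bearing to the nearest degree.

239°

Δλ = 166.718 − -164.128 = 330.846°; wrapped into (−180°, 180°]: -29.154°.
θ = atan2( sin Δλ · cos φ₂ , cos φ₁ · sin φ₂ − sin φ₁ · cos φ₂ · cos Δλ )
  = atan2(-0.48715, -0.29050) = -120.809° → normalised to [0°, 360°): 239.191°.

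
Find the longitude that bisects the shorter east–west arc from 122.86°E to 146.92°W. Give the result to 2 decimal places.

Signed shortest Δλ from +122.86° to -146.92° is +90.22°.
Midpoint longitude = +122.86° + (+90.22°)/2 = +122.86° + 45.11° = +167.97°.
(The naïve average (+122.86 + -146.92)/2 = -12.03° is on the wrong side of the globe.)

167.97°E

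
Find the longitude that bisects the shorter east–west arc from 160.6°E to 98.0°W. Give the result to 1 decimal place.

Signed shortest Δλ from +160.6° to -98.0° is +101.4°.
Midpoint longitude = +160.6° + (+101.4°)/2 = +160.6° + 50.7° = +211.3°.
Normalise into (−180°, 180°]: -148.7°.
(The naïve average (+160.6 + -98.0)/2 = 31.3° is on the wrong side of the globe.)

148.7°W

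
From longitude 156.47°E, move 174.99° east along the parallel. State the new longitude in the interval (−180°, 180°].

Start at +156.47°; shift +174.99° → +331.46°.
+331.46° lies outside (−180°, 180°]; subtract 360° → -28.54°.

28.54°W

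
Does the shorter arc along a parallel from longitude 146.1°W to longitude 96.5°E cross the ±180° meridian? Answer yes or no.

Yes

Naïve |96.5 − -146.1| = 242.6° > 180°, so the shorter arc goes the other way round — across 180°.
Signed shortest Δλ = ((96.5 − -146.1 + 180) mod 360) − 180 = -117.4°.
Going west by 117.4° from -146.1° passes through 180° before reaching +96.5°.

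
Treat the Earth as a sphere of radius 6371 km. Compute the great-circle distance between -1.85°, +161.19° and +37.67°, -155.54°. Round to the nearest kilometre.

6249 km

Δλ = -155.54 − 161.19 = -316.73°; wrapped into (−180°, 180°]: 43.27°.
Δφ = 37.67 − -1.85 = 39.52°.
a = sin²(Δφ/2) + cos φ₁ · cos φ₂ · sin²(Δλ/2) = 0.221840.
c = 2·atan2(√a, √(1−a)) = 0.98085 rad → d = 6371·c ≈ 6248.97 km.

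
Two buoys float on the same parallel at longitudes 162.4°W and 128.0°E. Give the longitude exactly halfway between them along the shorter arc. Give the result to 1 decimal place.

Signed shortest Δλ from -162.4° to +128.0° is -69.6°.
Midpoint longitude = -162.4° + (-69.6°)/2 = -162.4° − 34.8° = -197.2°.
Normalise into (−180°, 180°]: +162.8°.
(The naïve average (-162.4 + +128.0)/2 = -17.2° is on the wrong side of the globe.)

162.8°E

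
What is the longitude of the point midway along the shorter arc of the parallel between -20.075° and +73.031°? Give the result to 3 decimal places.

+26.478°

Signed shortest Δλ from -20.075° to +73.031° is +93.106°.
Midpoint longitude = -20.075° + (+93.106°)/2 = -20.075° + 46.553° = +26.478°.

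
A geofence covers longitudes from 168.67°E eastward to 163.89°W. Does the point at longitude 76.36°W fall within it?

Band width going east from +168.67° to -163.89°: ((-163.89 − 168.67) mod 360) = 27.44°.
Offset of -76.36° east of the west edge: ((-76.36 − 168.67) mod 360) = 114.97°.
114.97° > 27.44° ⇒ outside.

No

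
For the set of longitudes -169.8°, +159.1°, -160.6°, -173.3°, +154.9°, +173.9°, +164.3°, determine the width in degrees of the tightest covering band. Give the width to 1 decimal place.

Sort the longitudes: -173.3°, -169.8°, -160.6°, +154.9°, +159.1°, +164.3°, +173.9°.
Eastward gaps between consecutive values (wrapping around): 3.5°, 9.2°, 315.5°, 4.2°, 5.2°, 9.6°, 12.8°.
Largest gap = 315.5° ⇒ minimal covering band is its complement: 360° − 315.5° = 44.5°.
Band runs from +154.9° eastward to -160.6°, crossing the antimeridian.

44.5°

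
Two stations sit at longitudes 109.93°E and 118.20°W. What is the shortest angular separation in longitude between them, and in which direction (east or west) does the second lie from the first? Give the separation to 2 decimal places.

Raw difference: -118.20 − 109.93 = -228.13°.
Normalise into (−180°, 180°]: -228.13° + 360° = 131.87°.
Positive ⇒ the second point lies to the east; separation 131.87°.

131.87° east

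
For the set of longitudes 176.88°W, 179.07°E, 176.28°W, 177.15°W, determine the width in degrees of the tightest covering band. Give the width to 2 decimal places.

Sort the longitudes: -177.15°, -176.88°, -176.28°, +179.07°.
Eastward gaps between consecutive values (wrapping around): 0.27°, 0.60°, 355.35°, 3.78°.
Largest gap = 355.35° ⇒ minimal covering band is its complement: 360° − 355.35° = 4.65°.
Band runs from +179.07° eastward to -176.28°, crossing the antimeridian.

4.65°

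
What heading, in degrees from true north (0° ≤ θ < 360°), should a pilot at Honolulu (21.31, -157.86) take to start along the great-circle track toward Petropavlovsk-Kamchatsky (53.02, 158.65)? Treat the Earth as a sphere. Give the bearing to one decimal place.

Δλ = 158.65 − -157.86 = 316.51°; wrapped into (−180°, 180°]: -43.49°.
θ = atan2( sin Δλ · cos φ₂ , cos φ₁ · sin φ₂ − sin φ₁ · cos φ₂ · cos Δλ )
  = atan2(-0.41399, 0.58563) = -35.257° → normalised to [0°, 360°): 324.743°.

324.7°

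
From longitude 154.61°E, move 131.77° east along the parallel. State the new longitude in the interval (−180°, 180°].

73.62°W

Start at +154.61°; shift +131.77° → +286.38°.
+286.38° lies outside (−180°, 180°]; subtract 360° → -73.62°.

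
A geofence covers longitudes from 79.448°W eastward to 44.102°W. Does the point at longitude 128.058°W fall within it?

Band width going east from -79.448° to -44.102°: ((-44.102 − -79.448) mod 360) = 35.346°.
Offset of -128.058° east of the west edge: ((-128.058 − -79.448) mod 360) = 311.390°.
311.390° > 35.346° ⇒ outside.

No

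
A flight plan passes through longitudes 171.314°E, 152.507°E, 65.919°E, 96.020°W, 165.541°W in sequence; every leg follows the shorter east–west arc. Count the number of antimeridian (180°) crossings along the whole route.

0

Leg 1: +171.314° → +152.507°, shortest Δλ = -18.807° (west) — does not cross 180°.
Leg 2: +152.507° → +65.919°, shortest Δλ = -86.588° (west) — does not cross 180°.
Leg 3: +65.919° → -96.020°, shortest Δλ = -161.939° (west) — does not cross 180°.
Leg 4: -96.020° → -165.541°, shortest Δλ = -69.521° (west) — does not cross 180°.
Total crossings: 0.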